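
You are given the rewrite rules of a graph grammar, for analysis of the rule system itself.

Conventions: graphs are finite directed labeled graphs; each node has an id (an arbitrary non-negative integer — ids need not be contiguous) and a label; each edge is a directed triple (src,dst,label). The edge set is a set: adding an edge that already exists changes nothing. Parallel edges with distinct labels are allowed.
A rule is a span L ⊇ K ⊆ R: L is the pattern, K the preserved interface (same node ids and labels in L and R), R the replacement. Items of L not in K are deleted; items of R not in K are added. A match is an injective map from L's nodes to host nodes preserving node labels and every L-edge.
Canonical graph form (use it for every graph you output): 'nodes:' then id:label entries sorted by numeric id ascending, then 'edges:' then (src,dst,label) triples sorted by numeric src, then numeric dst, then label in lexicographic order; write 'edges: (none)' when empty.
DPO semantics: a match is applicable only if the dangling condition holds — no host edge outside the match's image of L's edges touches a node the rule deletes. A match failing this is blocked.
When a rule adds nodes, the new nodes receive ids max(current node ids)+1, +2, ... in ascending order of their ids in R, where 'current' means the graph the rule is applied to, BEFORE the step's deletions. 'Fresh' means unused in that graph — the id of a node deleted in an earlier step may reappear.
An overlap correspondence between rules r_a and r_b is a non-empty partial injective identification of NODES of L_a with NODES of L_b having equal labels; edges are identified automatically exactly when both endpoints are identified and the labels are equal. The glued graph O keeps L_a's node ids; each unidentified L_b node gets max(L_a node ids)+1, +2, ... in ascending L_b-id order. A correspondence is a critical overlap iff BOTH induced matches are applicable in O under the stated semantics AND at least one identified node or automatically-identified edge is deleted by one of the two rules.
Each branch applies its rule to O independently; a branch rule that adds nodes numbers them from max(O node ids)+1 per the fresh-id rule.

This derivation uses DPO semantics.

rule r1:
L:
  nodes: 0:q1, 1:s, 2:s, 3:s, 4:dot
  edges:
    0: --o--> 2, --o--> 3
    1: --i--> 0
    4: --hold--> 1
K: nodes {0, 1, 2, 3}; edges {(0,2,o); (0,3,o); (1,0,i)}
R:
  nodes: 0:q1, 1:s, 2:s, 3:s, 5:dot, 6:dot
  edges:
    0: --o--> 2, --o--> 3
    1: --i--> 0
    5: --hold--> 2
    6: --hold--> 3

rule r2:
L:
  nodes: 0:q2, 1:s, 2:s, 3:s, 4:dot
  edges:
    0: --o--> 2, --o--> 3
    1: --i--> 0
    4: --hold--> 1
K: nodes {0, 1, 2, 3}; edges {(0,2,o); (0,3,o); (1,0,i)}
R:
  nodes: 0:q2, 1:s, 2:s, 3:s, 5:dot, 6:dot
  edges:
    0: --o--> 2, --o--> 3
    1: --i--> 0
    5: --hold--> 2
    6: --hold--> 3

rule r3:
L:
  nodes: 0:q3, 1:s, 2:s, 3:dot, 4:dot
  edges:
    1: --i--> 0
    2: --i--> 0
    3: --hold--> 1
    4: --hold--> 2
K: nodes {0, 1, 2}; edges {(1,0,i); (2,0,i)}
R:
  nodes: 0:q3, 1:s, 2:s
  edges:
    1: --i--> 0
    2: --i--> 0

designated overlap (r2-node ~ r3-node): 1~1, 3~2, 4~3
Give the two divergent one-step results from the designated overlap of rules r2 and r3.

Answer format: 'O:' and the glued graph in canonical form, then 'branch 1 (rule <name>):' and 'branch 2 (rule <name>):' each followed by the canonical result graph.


O:
nodes: 0:q2, 1:s, 2:s, 3:s, 4:dot, 5:q3, 6:dot
edges: (0,2,o); (0,3,o); (1,0,i); (1,5,i); (3,5,i); (4,1,hold); (6,3,hold)
branch 1 (rule r2):
nodes: 0:q2, 1:s, 2:s, 3:s, 5:q3, 6:dot, 7:dot, 8:dot
edges: (0,2,o); (0,3,o); (1,0,i); (1,5,i); (3,5,i); (6,3,hold); (7,2,hold); (8,3,hold)
branch 2 (rule r3):
nodes: 0:q2, 1:s, 2:s, 3:s, 5:q3
edges: (0,2,o); (0,3,o); (1,0,i); (1,5,i); (3,5,i)


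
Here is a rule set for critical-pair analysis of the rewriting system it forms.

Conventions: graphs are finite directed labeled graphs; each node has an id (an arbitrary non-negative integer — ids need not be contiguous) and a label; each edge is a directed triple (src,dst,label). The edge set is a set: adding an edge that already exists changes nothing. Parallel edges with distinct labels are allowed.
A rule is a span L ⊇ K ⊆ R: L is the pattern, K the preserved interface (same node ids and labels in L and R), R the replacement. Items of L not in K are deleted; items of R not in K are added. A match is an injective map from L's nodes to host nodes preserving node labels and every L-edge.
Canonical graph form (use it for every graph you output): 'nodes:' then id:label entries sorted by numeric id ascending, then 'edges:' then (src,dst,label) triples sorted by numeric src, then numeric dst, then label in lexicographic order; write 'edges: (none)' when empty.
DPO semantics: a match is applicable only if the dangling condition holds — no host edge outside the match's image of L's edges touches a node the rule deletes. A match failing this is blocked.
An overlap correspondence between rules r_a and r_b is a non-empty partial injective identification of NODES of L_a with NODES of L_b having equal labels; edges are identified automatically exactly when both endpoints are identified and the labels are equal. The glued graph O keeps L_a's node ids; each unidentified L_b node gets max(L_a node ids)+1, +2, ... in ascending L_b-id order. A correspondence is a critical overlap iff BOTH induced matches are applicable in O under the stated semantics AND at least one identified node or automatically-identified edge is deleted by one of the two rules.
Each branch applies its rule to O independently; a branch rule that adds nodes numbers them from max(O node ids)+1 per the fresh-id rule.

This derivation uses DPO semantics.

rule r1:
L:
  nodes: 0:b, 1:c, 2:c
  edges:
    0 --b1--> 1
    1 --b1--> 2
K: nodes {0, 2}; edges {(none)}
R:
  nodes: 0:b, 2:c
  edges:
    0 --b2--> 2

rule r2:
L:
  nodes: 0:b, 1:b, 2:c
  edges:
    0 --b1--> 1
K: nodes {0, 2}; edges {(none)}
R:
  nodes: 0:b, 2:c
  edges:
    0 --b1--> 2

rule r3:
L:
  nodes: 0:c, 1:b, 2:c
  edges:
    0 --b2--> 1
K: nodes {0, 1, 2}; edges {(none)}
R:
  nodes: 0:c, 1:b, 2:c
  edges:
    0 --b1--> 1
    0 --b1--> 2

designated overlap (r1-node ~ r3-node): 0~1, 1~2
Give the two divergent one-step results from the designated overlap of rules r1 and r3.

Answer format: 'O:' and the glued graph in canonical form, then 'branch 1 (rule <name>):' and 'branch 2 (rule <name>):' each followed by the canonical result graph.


O:
nodes: 0:b, 1:c, 2:c, 3:c
edges: (0,1,b1); (1,2,b1); (3,0,b2)
branch 1 (rule r1):
nodes: 0:b, 2:c, 3:c
edges: (0,2,b2); (3,0,b2)
branch 2 (rule r3):
nodes: 0:b, 1:c, 2:c, 3:c
edges: (0,1,b1); (1,2,b1); (3,0,b1); (3,1,b1)


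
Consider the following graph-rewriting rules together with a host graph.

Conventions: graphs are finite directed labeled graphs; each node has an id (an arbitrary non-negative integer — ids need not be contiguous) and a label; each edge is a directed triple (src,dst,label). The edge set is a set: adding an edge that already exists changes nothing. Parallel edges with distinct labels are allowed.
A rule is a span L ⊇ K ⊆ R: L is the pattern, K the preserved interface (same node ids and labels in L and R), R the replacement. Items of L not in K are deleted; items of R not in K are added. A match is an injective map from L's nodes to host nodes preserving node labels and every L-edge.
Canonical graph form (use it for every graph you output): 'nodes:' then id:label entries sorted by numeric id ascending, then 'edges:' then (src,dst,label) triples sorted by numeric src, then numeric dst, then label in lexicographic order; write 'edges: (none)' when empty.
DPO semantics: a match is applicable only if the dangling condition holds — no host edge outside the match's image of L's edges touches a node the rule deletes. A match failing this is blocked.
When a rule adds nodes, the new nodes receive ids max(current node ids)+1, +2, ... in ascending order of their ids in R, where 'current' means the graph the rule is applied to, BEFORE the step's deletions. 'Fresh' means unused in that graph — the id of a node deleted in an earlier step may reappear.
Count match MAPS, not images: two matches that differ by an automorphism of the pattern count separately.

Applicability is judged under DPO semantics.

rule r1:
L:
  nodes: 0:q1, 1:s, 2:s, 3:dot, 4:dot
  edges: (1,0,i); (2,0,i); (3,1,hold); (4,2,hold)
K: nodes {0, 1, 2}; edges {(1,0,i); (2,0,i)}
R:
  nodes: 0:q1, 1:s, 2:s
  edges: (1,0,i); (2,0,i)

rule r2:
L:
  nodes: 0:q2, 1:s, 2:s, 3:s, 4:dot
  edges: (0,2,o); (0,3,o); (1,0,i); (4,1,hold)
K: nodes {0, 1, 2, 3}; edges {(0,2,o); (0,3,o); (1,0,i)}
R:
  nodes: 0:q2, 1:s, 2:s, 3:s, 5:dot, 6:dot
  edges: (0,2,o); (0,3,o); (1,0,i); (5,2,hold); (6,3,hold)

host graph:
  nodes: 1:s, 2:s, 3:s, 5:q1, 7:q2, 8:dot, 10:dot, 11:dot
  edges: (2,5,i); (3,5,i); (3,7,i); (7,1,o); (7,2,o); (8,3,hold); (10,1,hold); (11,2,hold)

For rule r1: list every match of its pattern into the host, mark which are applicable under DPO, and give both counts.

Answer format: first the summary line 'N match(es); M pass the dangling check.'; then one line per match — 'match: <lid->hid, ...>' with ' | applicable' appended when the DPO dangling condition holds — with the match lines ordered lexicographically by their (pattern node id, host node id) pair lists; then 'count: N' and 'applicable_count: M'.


2 match(es); 2 pass the dangling check.
match: 0->5, 1->2, 2->3, 3->11, 4->8 | applicable
match: 0->5, 1->3, 2->2, 3->8, 4->11 | applicable
count: 2
applicable_count: 2


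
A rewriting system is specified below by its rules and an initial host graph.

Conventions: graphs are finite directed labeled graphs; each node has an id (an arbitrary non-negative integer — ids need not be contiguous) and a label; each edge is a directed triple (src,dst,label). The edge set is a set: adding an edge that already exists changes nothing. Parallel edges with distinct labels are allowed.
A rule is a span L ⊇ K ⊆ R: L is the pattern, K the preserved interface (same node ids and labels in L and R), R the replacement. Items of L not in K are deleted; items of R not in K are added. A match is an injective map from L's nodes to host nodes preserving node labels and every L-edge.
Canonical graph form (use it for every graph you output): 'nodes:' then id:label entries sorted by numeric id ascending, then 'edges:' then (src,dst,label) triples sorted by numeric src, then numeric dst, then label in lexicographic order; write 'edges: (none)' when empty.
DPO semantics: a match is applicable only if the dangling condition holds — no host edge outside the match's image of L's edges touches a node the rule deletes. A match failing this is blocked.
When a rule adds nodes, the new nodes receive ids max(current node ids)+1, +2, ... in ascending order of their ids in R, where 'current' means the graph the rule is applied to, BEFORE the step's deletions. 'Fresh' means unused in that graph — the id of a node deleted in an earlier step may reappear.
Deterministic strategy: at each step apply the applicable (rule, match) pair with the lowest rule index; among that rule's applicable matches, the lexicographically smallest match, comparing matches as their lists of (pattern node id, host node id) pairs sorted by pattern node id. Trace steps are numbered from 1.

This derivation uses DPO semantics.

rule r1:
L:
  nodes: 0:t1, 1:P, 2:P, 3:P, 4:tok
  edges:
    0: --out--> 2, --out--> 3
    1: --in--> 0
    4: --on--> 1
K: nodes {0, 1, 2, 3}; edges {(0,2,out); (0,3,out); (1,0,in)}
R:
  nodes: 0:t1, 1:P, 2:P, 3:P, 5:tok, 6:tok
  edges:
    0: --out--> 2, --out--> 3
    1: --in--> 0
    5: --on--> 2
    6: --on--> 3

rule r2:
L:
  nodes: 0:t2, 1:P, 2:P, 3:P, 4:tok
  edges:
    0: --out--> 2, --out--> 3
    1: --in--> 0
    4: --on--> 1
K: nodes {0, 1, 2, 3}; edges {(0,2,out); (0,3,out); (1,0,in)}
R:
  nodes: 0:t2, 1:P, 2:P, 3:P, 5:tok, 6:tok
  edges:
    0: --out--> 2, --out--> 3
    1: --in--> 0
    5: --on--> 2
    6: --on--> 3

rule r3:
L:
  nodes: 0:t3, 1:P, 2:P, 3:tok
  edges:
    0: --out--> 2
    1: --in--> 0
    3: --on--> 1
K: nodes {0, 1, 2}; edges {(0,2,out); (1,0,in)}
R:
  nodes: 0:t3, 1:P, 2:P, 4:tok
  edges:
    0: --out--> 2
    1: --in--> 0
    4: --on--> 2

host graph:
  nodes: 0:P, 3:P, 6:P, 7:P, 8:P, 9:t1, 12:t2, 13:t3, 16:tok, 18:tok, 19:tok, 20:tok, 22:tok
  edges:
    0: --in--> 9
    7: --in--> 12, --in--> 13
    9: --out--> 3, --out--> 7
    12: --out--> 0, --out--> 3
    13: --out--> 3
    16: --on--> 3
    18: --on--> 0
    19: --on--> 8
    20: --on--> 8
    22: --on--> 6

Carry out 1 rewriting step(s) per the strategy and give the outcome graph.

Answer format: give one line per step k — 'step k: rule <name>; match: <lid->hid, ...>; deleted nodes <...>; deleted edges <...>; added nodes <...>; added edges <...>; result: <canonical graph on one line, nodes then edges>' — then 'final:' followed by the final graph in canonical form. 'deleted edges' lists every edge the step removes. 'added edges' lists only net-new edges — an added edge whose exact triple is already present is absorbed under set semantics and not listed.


step 1: rule r1; match: 0->9, 1->0, 2->3, 3->7, 4->18; deleted nodes 18; deleted edges (18,0,on); added nodes 23, 24; added edges (23,3,on); (24,7,on); result: nodes: 0:P, 3:P, 6:P, 7:P, 8:P, 9:t1, 12:t2, 13:t3, 16:tok, 19:tok, 20:tok, 22:tok, 23:tok, 24:tok edges: (0,9,in); (7,12,in); (7,13,in); (9,3,out); (9,7,out); (12,0,out); (12,3,out); (13,3,out); (16,3,on); (19,8,on); (20,8,on); (22,6,on); (23,3,on); (24,7,on)
final:
nodes: 0:P, 3:P, 6:P, 7:P, 8:P, 9:t1, 12:t2, 13:t3, 16:tok, 19:tok, 20:tok, 22:tok, 23:tok, 24:tok
edges: (0,9,in); (7,12,in); (7,13,in); (9,3,out); (9,7,out); (12,0,out); (12,3,out); (13,3,out); (16,3,on); (19,8,on); (20,8,on); (22,6,on); (23,3,on); (24,7,on)


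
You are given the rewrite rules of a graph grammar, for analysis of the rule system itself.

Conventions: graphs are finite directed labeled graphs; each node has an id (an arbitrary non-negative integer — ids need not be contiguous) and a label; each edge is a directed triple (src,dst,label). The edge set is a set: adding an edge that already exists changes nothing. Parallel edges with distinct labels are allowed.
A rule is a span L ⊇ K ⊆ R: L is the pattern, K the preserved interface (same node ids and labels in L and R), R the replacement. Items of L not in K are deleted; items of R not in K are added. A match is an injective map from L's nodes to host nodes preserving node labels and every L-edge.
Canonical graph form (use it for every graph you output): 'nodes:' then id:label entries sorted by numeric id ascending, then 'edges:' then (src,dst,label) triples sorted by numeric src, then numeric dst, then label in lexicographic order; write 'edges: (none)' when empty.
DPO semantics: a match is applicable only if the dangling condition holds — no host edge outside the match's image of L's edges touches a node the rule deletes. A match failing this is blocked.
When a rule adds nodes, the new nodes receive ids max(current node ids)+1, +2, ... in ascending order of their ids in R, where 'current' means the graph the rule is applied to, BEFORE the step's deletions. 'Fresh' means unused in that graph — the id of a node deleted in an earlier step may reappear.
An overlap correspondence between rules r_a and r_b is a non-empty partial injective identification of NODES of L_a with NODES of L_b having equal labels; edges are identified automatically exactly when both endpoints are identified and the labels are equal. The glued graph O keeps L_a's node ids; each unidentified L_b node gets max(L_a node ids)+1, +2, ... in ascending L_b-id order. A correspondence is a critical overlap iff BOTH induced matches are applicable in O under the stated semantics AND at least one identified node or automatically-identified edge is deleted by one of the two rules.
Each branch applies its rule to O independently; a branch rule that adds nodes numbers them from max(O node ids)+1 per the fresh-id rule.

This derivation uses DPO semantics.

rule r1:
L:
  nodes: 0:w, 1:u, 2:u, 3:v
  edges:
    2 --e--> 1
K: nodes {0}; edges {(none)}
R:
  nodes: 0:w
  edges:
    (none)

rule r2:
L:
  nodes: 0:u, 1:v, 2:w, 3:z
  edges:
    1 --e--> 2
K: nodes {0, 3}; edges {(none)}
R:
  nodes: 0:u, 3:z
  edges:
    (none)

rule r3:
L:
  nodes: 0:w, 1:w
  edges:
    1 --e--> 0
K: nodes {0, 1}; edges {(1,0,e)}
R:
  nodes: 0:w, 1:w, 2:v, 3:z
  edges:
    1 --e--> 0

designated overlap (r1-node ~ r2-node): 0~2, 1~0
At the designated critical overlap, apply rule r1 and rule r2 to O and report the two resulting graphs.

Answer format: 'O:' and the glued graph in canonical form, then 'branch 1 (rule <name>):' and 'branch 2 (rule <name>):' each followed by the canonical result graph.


O:
nodes: 0:w, 1:u, 2:u, 3:v, 4:v, 5:z
edges: (2,1,e); (4,0,e)
branch 1 (rule r1):
nodes: 0:w, 4:v, 5:z
edges: (4,0,e)
branch 2 (rule r2):
nodes: 1:u, 2:u, 3:v, 5:z
edges: (2,1,e)


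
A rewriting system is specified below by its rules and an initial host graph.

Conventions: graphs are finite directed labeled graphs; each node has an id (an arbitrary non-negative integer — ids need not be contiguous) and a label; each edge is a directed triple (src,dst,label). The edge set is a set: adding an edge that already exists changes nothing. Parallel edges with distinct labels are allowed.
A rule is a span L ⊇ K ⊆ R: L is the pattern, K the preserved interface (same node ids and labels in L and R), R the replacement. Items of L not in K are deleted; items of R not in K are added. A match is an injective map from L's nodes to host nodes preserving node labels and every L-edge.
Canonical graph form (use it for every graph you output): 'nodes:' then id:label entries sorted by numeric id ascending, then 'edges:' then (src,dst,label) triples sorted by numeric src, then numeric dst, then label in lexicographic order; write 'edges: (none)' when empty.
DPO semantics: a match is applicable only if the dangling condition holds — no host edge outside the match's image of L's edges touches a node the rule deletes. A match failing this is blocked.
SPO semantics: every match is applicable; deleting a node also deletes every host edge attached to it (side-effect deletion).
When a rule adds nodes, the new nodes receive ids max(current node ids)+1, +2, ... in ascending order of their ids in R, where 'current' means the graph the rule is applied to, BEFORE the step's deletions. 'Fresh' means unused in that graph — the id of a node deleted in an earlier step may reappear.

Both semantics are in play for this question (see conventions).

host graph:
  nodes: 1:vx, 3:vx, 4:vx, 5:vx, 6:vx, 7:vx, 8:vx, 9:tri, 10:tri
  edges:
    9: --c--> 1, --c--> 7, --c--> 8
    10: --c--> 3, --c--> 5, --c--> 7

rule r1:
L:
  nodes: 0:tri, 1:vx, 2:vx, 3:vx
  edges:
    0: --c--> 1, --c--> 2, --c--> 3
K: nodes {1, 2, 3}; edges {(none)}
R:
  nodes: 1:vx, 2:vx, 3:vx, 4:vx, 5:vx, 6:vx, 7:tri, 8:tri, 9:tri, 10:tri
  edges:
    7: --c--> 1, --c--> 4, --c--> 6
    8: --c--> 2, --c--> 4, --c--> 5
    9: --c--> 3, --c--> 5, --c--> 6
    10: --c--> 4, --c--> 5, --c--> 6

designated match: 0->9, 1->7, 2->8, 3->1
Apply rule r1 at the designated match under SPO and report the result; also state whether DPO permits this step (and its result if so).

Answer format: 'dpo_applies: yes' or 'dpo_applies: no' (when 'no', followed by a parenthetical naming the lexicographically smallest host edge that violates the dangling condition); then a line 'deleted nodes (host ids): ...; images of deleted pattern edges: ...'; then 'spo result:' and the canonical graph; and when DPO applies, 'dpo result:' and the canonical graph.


dpo_applies: yes
deleted nodes (host ids): 9; images of deleted pattern edges: (9,1,c); (9,7,c); (9,8,c)
spo result:
nodes: 1:vx, 3:vx, 4:vx, 5:vx, 6:vx, 7:vx, 8:vx, 10:tri, 11:vx, 12:vx, 13:vx, 14:tri, 15:tri, 16:tri, 17:tri
edges: (10,3,c); (10,5,c); (10,7,c); (14,7,c); (14,11,c); (14,13,c); (15,8,c); (15,11,c); (15,12,c); (16,1,c); (16,12,c); (16,13,c); (17,11,c); (17,12,c); (17,13,c)
dpo result:
nodes: 1:vx, 3:vx, 4:vx, 5:vx, 6:vx, 7:vx, 8:vx, 10:tri, 11:vx, 12:vx, 13:vx, 14:tri, 15:tri, 16:tri, 17:tri
edges: (10,3,c); (10,5,c); (10,7,c); (14,7,c); (14,11,c); (14,13,c); (15,8,c); (15,11,c); (15,12,c); (16,1,c); (16,12,c); (16,13,c); (17,11,c); (17,12,c); (17,13,c)


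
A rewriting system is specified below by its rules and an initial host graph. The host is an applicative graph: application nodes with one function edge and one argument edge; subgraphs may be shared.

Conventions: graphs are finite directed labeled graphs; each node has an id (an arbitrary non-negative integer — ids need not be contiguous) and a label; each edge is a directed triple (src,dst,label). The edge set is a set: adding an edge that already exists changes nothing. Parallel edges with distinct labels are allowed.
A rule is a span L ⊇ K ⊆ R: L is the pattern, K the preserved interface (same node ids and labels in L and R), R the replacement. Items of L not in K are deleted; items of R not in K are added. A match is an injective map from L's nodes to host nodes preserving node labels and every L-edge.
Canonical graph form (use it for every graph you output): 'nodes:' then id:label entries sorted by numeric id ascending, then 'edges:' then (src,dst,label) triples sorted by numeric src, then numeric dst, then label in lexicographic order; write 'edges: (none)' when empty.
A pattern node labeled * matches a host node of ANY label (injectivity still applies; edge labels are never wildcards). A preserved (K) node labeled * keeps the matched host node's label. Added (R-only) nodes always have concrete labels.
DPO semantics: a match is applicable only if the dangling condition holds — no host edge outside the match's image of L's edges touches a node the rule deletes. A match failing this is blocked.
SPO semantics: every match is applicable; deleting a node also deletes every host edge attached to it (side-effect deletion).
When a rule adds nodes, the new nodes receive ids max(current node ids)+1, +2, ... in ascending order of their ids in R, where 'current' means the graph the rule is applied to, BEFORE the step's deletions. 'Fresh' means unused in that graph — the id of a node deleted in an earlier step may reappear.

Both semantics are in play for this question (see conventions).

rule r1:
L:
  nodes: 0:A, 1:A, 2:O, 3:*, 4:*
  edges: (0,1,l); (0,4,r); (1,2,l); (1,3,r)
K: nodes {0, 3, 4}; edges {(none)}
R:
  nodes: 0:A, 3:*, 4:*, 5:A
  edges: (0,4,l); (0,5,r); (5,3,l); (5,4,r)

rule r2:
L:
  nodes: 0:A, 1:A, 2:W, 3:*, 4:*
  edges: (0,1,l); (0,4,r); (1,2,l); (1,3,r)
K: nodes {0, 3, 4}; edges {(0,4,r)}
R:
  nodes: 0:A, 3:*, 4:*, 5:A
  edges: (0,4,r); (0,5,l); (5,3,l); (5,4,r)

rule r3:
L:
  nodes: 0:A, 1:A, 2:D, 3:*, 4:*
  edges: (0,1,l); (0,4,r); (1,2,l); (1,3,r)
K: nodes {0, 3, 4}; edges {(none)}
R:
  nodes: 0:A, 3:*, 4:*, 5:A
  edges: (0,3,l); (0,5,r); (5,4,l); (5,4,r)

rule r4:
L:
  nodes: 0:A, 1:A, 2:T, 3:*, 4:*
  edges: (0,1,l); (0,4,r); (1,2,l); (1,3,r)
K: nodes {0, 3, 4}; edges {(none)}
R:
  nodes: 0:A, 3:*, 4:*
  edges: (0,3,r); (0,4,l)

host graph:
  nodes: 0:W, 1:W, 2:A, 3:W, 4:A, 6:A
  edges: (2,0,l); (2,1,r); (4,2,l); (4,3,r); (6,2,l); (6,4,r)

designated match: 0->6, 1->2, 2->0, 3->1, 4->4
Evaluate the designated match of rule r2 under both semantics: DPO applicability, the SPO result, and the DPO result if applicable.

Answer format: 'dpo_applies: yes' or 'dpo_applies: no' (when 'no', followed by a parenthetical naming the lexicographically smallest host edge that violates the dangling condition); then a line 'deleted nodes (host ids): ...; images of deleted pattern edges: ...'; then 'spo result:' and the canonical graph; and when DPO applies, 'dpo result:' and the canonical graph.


dpo_applies: no
(the rule deletes node 2, which keeps host edge (4,2,l) outside the match image — the dangling condition fails, DPO blocks; SPO proceeds and side-deletes such edges)
deleted nodes (host ids): 0, 2; images of deleted pattern edges: (2,0,l); (2,1,r); (6,2,l)
spo result:
nodes: 1:W, 3:W, 4:A, 6:A, 7:A
edges: (4,3,r); (6,4,r); (6,7,l); (7,1,l); (7,4,r)


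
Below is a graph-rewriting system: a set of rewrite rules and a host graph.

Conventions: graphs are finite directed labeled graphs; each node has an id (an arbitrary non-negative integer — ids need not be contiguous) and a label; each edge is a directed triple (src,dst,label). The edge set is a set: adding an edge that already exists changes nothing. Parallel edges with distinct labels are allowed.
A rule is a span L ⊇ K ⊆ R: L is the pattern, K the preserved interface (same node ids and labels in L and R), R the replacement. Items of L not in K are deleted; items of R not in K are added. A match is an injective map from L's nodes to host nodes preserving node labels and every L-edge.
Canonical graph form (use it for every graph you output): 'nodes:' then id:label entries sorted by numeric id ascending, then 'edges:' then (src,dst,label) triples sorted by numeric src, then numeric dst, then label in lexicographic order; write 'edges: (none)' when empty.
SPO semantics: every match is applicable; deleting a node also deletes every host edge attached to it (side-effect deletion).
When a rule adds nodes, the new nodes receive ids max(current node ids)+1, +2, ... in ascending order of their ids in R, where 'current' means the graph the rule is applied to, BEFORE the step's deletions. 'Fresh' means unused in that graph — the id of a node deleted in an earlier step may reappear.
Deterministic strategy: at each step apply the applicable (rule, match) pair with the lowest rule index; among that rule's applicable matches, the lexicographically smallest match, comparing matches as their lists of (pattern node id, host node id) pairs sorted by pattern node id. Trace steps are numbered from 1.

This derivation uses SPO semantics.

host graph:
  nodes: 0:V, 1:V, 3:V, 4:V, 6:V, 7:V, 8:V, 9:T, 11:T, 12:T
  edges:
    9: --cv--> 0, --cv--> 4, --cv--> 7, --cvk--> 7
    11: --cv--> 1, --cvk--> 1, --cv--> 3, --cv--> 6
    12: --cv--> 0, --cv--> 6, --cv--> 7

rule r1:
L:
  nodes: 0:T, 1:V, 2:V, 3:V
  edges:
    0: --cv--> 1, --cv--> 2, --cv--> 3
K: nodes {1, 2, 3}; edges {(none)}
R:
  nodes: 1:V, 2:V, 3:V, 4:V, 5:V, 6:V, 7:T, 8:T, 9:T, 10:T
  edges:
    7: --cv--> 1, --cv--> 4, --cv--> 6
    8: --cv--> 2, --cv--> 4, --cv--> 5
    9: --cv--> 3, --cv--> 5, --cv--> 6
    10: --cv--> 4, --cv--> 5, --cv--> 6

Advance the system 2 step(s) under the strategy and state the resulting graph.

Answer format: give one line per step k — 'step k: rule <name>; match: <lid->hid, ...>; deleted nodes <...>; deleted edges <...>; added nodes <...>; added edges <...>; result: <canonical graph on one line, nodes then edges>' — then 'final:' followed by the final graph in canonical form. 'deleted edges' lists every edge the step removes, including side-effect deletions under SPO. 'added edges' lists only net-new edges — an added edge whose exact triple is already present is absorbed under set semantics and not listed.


step 1: rule r1; match: 0->9, 1->0, 2->4, 3->7; deleted nodes 9; deleted edges (9,0,cv); (9,4,cv); (9,7,cv); (9,7,cvk); added nodes 13, 14, 15, 16, 17, 18, 19; added edges (16,0,cv); (16,13,cv); (16,15,cv); (17,4,cv); (17,13,cv); (17,14,cv); (18,7,cv); (18,14,cv); (18,15,cv); (19,13,cv); (19,14,cv); (19,15,cv); result: nodes: 0:V, 1:V, 3:V, 4:V, 6:V, 7:V, 8:V, 11:T, 12:T, 13:V, 14:V, 15:V, 16:T, 17:T, 18:T, 19:T edges: (11,1,cv); (11,1,cvk); (11,3,cv); (11,6,cv); (12,0,cv); (12,6,cv); (12,7,cv); (16,0,cv); (16,13,cv); (16,15,cv); (17,4,cv); (17,13,cv); (17,14,cv); (18,7,cv); (18,14,cv); (18,15,cv); (19,13,cv); (19,14,cv); (19,15,cv)
step 2: rule r1; match: 0->11, 1->1, 2->3, 3->6; deleted nodes 11; deleted edges (11,1,cv); (11,1,cvk); (11,3,cv); (11,6,cv); added nodes 20, 21, 22, 23, 24, 25, 26; added edges (23,1,cv); (23,20,cv); (23,22,cv); (24,3,cv); (24,20,cv); (24,21,cv); (25,6,cv); (25,21,cv); (25,22,cv); (26,20,cv); (26,21,cv); (26,22,cv); result: nodes: 0:V, 1:V, 3:V, 4:V, 6:V, 7:V, 8:V, 12:T, 13:V, 14:V, 15:V, 16:T, 17:T, 18:T, 19:T, 20:V, 21:V, 22:V, 23:T, 24:T, 25:T, 26:T edges: (12,0,cv); (12,6,cv); (12,7,cv); (16,0,cv); (16,13,cv); (16,15,cv); (17,4,cv); (17,13,cv); (17,14,cv); (18,7,cv); (18,14,cv); (18,15,cv); (19,13,cv); (19,14,cv); (19,15,cv); (23,1,cv); (23,20,cv); (23,22,cv); (24,3,cv); (24,20,cv); (24,21,cv); (25,6,cv); (25,21,cv); (25,22,cv); (26,20,cv); (26,21,cv); (26,22,cv)
final:
nodes: 0:V, 1:V, 3:V, 4:V, 6:V, 7:V, 8:V, 12:T, 13:V, 14:V, 15:V, 16:T, 17:T, 18:T, 19:T, 20:V, 21:V, 22:V, 23:T, 24:T, 25:T, 26:T
edges: (12,0,cv); (12,6,cv); (12,7,cv); (16,0,cv); (16,13,cv); (16,15,cv); (17,4,cv); (17,13,cv); (17,14,cv); (18,7,cv); (18,14,cv); (18,15,cv); (19,13,cv); (19,14,cv); (19,15,cv); (23,1,cv); (23,20,cv); (23,22,cv); (24,3,cv); (24,20,cv); (24,21,cv); (25,6,cv); (25,21,cv); (25,22,cv); (26,20,cv); (26,21,cv); (26,22,cv)


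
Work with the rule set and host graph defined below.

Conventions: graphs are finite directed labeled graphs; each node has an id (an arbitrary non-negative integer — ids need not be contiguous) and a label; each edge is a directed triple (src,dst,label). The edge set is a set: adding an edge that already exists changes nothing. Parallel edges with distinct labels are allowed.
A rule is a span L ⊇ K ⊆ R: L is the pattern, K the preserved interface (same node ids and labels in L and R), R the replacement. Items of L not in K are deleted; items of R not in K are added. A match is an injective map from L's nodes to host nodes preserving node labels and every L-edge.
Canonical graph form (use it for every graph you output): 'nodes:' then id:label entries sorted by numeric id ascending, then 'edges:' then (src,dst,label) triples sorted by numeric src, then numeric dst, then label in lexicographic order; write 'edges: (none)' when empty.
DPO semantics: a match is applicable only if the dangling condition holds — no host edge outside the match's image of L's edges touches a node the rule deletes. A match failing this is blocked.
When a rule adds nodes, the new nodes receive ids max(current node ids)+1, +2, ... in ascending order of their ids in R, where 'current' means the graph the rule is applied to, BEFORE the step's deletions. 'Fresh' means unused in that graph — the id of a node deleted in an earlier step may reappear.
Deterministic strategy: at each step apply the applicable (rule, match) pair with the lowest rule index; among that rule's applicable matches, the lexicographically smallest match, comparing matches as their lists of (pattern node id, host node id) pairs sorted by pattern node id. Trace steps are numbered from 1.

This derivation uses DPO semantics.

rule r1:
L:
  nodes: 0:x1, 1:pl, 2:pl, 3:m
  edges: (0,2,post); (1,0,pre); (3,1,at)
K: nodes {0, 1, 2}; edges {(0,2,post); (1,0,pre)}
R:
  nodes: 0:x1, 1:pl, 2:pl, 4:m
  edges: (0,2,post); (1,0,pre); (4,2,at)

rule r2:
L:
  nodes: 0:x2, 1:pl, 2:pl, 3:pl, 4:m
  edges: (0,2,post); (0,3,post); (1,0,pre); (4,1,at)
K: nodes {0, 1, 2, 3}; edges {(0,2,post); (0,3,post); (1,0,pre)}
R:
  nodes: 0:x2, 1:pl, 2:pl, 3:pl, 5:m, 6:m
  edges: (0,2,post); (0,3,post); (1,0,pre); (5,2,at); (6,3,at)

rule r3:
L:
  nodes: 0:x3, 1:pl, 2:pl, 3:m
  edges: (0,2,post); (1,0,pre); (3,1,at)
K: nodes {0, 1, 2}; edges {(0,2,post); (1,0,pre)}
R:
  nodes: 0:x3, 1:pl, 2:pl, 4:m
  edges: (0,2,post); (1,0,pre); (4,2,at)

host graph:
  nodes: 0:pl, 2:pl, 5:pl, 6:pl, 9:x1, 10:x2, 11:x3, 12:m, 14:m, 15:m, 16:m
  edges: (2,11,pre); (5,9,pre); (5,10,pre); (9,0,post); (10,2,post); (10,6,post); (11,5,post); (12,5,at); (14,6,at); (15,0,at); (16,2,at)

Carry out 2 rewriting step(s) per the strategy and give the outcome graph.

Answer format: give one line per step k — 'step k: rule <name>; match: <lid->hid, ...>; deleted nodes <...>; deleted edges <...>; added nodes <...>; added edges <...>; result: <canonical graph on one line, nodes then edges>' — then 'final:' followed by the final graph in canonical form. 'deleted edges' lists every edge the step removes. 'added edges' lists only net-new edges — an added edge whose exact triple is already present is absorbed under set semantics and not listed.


step 1: rule r1; match: 0->9, 1->5, 2->0, 3->12; deleted nodes 12; deleted edges (12,5,at); added nodes 17; added edges (17,0,at); result: nodes: 0:pl, 2:pl, 5:pl, 6:pl, 9:x1, 10:x2, 11:x3, 14:m, 15:m, 16:m, 17:m edges: (2,11,pre); (5,9,pre); (5,10,pre); (9,0,post); (10,2,post); (10,6,post); (11,5,post); (14,6,at); (15,0,at); (16,2,at); (17,0,at)
step 2: rule r3; match: 0->11, 1->2, 2->5, 3->16; deleted nodes 16; deleted edges (16,2,at); added nodes 18; added edges (18,5,at); result: nodes: 0:pl, 2:pl, 5:pl, 6:pl, 9:x1, 10:x2, 11:x3, 14:m, 15:m, 17:m, 18:m edges: (2,11,pre); (5,9,pre); (5,10,pre); (9,0,post); (10,2,post); (10,6,post); (11,5,post); (14,6,at); (15,0,at); (17,0,at); (18,5,at)
final:
nodes: 0:pl, 2:pl, 5:pl, 6:pl, 9:x1, 10:x2, 11:x3, 14:m, 15:m, 17:m, 18:m
edges: (2,11,pre); (5,9,pre); (5,10,pre); (9,0,post); (10,2,post); (10,6,post); (11,5,post); (14,6,at); (15,0,at); (17,0,at); (18,5,at)


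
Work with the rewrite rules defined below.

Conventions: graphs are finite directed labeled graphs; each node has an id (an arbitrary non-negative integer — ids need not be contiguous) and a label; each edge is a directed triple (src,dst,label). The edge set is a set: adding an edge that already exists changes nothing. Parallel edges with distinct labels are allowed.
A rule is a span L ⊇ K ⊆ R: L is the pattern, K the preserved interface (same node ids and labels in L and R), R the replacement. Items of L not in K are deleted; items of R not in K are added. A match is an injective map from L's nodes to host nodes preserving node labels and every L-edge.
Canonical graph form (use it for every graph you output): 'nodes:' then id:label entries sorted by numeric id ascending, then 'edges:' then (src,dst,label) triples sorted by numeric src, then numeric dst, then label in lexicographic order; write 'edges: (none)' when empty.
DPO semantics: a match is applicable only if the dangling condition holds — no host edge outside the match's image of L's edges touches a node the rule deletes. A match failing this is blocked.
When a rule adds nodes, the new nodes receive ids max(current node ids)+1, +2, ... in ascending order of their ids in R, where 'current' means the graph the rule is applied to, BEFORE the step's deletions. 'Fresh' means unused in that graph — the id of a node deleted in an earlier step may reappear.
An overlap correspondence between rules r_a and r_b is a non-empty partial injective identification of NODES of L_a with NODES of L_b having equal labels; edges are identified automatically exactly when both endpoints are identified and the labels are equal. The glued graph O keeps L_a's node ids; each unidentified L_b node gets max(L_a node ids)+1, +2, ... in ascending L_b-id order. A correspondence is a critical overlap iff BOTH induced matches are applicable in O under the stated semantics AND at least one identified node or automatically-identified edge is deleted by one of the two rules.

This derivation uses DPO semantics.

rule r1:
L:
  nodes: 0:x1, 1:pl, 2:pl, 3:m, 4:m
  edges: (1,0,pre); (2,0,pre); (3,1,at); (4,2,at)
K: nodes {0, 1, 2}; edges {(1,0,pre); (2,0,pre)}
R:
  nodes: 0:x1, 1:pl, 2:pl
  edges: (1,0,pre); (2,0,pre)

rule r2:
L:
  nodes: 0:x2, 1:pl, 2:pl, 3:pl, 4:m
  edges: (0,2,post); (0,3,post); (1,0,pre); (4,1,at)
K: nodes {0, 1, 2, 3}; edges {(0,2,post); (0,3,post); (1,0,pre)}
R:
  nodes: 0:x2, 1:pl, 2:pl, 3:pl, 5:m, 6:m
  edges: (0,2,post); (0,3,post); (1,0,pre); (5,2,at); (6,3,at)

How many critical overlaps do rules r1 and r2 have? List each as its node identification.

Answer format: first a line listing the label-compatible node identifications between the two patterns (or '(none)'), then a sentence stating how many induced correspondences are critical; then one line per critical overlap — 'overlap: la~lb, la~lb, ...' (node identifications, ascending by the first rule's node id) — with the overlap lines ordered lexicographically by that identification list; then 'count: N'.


label-compatible node identifications between L(r1) and L(r2): 1~1, 1~2, 1~3, 2~1, 2~2, 2~3, 3~4, 4~4
6 of the induced correspondences are critical overlaps of r1 and r2.
overlap: 1~1, 2~2, 3~4
overlap: 1~1, 2~3, 3~4
overlap: 1~1, 3~4
overlap: 1~2, 2~1, 4~4
overlap: 1~3, 2~1, 4~4
overlap: 2~1, 4~4
count: 6


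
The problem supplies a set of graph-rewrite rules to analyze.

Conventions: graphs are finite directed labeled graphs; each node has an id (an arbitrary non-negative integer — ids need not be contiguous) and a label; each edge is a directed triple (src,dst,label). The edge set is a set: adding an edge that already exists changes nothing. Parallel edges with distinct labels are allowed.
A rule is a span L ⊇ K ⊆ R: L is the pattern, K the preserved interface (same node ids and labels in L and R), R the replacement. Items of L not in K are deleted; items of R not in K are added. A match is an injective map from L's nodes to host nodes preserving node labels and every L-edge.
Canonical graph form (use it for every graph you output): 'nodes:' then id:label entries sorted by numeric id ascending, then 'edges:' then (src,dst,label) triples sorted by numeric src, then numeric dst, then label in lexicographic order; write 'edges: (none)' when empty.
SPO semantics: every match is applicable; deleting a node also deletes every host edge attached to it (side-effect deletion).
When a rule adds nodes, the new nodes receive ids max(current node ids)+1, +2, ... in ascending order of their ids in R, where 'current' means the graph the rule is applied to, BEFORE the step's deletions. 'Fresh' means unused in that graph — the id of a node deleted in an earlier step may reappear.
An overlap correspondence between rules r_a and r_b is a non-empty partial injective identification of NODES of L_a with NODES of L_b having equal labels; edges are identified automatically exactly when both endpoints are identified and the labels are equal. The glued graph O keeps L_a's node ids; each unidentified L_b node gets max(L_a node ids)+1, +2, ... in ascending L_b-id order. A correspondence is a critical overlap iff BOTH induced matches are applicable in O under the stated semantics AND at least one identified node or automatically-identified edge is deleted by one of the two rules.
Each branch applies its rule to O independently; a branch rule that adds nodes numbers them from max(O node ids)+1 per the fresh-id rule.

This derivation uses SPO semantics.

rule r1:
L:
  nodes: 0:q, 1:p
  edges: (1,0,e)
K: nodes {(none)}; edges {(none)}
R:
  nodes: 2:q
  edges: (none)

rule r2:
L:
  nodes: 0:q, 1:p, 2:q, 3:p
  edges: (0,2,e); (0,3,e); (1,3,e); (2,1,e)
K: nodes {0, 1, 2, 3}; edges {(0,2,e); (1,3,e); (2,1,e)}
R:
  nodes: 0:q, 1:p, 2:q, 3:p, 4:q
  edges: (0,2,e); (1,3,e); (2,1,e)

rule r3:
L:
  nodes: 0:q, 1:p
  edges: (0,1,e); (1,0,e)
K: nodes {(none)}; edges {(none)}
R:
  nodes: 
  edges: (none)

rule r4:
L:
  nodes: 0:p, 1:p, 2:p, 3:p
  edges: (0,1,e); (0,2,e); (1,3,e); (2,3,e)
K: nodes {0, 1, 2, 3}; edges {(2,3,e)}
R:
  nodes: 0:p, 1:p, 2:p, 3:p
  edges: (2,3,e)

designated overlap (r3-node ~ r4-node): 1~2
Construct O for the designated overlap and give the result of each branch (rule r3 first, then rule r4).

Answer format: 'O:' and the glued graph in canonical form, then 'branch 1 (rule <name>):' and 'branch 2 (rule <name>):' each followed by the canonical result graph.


O:
nodes: 0:q, 1:p, 2:p, 3:p, 4:p
edges: (0,1,e); (1,0,e); (1,4,e); (2,1,e); (2,3,e); (3,4,e)
branch 1 (rule r3):
nodes: 2:p, 3:p, 4:p
edges: (2,3,e); (3,4,e)
branch 2 (rule r4):
nodes: 0:q, 1:p, 2:p, 3:p, 4:p
edges: (0,1,e); (1,0,e); (1,4,e)


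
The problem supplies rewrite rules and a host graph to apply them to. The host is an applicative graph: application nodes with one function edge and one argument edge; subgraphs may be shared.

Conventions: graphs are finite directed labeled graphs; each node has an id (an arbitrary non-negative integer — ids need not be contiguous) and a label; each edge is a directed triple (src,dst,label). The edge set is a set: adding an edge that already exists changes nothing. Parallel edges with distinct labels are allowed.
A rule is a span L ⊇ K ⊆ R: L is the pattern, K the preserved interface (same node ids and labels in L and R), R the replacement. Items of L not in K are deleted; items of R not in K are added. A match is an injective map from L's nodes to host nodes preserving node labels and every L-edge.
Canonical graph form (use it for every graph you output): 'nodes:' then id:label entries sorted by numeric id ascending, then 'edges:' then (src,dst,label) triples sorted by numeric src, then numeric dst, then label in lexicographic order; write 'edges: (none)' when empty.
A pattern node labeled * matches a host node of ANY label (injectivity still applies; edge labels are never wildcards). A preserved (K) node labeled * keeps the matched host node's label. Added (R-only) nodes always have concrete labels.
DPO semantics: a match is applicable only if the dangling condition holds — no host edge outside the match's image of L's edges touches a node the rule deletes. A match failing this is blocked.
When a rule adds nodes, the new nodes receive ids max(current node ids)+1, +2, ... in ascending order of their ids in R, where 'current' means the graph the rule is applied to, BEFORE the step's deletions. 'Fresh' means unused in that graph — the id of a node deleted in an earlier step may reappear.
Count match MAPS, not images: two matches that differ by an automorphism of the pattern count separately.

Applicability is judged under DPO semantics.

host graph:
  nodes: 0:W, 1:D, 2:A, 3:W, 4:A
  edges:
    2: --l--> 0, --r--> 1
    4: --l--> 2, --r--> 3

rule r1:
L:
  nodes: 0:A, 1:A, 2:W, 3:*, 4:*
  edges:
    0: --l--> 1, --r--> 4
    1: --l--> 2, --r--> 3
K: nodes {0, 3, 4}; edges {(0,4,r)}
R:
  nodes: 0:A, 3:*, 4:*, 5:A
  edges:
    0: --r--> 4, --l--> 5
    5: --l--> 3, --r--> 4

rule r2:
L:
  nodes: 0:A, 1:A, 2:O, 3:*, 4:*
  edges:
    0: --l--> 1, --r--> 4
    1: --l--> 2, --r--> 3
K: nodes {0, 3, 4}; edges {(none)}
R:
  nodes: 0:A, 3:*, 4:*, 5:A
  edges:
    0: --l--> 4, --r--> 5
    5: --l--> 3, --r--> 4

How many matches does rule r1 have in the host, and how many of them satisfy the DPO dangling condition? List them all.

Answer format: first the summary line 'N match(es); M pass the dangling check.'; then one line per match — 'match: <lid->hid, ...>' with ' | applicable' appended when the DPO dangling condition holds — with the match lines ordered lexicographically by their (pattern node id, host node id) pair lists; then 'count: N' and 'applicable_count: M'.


1 match(es); 1 pass the dangling check.
match: 0->4, 1->2, 2->0, 3->1, 4->3 | applicable
count: 1
applicable_count: 1
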